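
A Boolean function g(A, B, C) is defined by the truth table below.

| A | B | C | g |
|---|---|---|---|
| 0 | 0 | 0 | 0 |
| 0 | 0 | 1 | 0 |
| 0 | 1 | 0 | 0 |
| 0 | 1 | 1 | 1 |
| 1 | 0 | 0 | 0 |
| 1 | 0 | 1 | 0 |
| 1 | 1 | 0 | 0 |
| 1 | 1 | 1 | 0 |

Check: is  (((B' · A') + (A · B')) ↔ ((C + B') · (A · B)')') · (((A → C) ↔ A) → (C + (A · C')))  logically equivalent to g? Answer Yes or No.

Evaluate (((B' · A') + (A · B')) ↔ ((C + B') · (A · B)')') · (((A → C) ↔ A) → (C + (A · C'))) on each row and compare to g:
  A=0, B=0, C=0: formula gives 0, g = 0 ✓
  A=0, B=0, C=1: formula gives 0, g = 0 ✓
  A=0, B=1, C=0: formula gives 0, g = 0 ✓
  A=0, B=1, C=1: formula gives 1, g = 1 ✓
  A=1, B=0, C=0: formula gives 0, g = 0 ✓
  …and likewise for the remaining 3 rows.
All 8 rows match — the expression computes g exactly.

Yes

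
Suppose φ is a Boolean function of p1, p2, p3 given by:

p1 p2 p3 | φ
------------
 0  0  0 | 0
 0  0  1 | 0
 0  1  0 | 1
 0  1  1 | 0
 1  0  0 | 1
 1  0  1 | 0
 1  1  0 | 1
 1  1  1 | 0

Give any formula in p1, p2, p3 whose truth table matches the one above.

Collect the rows where φ=1 — (0,1,0), (1,0,0), (1,1,0) — and write one minterm per row: ¬p1·p2·¬p3, p1·¬p2·¬p3, p1·p2·¬p3. Their union (logical OR) reproduces the table exactly.

φ(p1, p2, p3) = (((¬p1 ∧ p2) ∧ ¬p3) ∨ ((p1 ∧ ¬p2) ∧ ¬p3)) ∨ ((p1 ∧ p2) ∧ ¬p3)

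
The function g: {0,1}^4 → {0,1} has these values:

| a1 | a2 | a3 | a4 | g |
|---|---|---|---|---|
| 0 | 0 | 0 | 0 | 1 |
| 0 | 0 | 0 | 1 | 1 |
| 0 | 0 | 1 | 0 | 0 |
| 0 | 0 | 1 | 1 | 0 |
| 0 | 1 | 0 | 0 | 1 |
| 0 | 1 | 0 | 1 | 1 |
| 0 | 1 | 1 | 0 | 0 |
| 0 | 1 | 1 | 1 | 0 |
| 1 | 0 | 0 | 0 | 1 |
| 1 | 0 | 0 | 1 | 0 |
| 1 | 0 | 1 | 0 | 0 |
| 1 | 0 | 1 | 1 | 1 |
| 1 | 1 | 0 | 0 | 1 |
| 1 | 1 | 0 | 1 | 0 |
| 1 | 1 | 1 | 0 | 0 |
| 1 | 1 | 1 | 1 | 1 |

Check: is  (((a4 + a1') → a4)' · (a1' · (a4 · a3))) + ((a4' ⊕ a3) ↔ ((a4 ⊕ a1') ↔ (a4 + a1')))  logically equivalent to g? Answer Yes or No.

Yes

Check the formula against g row by row:
  a1=0, a2=0, a3=0, a4=0: formula gives 1, g = 1 ✓
  a1=0, a2=0, a3=0, a4=1: formula gives 1, g = 1 ✓
  a1=0, a2=0, a3=1, a4=0: formula gives 0, g = 0 ✓
  a1=0, a2=0, a3=1, a4=1: formula gives 0, g = 0 ✓
  … (the remaining 12 rows also agree.)
Every row agrees, so the formula is equivalent.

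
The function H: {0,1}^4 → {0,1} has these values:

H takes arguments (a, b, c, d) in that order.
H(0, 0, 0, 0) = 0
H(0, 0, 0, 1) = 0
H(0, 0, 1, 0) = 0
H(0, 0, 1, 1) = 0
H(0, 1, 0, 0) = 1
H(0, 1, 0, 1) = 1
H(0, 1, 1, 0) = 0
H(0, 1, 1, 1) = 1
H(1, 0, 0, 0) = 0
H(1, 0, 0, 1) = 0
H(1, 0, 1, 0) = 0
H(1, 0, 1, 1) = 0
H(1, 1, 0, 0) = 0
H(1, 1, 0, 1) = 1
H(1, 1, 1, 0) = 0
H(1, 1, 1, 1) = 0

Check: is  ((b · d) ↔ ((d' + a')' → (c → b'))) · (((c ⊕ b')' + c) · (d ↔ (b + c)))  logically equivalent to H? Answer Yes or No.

Check the formula against H row by row:
  a=0, b=0, c=0, d=0: formula gives 0, H = 0 ✓
  a=0, b=0, c=0, d=1: formula gives 0, H = 0 ✓
  a=0, b=0, c=1, d=0: formula gives 0, H = 0 ✓
  a=0, b=0, c=1, d=1: formula gives 0, H = 0 ✓
  a=0, b=1, c=0, d=0: formula gives 0, but H = 1 ✗
Row (0,1,0,0) is a counterexample, so the formula is not equivalent to H.

No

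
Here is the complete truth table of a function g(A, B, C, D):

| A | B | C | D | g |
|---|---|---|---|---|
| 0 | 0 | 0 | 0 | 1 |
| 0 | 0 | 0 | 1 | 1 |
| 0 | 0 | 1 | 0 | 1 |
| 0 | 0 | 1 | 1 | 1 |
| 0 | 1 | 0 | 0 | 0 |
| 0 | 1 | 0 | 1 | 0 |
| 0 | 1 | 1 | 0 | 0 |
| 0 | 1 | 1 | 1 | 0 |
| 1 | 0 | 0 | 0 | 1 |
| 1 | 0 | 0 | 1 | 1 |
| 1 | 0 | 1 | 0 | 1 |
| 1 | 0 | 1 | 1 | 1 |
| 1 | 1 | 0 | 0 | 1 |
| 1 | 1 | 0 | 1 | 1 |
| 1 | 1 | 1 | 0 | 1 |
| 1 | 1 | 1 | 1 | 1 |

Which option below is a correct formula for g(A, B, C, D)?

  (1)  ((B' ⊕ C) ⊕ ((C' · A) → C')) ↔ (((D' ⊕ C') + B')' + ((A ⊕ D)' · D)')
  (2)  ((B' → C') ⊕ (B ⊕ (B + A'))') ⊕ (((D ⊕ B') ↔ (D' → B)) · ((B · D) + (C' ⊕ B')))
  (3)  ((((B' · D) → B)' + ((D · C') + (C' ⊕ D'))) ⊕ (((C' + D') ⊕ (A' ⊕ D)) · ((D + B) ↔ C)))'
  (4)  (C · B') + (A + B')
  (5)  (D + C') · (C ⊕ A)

(1) disagrees with g on (0,0,0,0) (formula → 0, table → 1); rule it out.
(2) disagrees with g on (0,0,1,0) (formula → 0, table → 1); rule it out.
(3) disagrees with g on (0,0,0,1) (formula → 0, table → 1); rule it out.
(5) disagrees with g on (0,0,0,0) (formula → 0, table → 1); rule it out.
That leaves (4). Evaluating it on every row reproduces the table of g exactly.

4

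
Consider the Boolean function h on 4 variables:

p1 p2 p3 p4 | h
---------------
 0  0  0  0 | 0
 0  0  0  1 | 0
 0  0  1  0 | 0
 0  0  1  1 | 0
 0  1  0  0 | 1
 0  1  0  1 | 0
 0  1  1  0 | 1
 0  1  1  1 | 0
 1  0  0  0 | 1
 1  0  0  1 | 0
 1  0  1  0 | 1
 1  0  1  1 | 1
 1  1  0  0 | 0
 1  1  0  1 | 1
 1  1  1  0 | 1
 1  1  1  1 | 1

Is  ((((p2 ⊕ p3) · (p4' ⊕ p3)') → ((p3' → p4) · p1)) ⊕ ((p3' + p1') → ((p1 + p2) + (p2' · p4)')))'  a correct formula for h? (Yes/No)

No

Test each input against both h and the formula:
  p1=0, p2=0, p3=0, p4=0: formula gives 1, but h = 0 ✗
Row (0,0,0,0) is a counterexample, so the formula is not equivalent to h.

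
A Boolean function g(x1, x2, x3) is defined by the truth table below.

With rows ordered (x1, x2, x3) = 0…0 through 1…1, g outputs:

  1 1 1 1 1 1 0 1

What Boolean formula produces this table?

Only row (1,1,0) gives 0. So g is 1 everywhere except there — the complement of the minterm x1·x2·¬x3.

g(x1, x2, x3) = NOT ((x1 AND x2) AND NOT x3)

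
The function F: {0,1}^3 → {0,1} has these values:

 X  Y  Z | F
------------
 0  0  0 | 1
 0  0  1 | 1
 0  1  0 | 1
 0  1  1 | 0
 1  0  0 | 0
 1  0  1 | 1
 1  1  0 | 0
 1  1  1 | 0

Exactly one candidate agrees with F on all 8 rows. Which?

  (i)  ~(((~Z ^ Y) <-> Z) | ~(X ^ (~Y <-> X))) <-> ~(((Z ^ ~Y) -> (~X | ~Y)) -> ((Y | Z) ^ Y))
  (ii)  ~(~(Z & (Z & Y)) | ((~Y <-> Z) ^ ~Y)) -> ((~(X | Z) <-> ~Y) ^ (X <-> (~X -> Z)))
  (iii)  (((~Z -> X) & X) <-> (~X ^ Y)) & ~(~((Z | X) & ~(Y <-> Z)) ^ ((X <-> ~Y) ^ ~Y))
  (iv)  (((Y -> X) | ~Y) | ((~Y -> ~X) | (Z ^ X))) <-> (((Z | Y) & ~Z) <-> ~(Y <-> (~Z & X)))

iv

(i): at (0,0,0) it gives 0, but F = 1 — eliminated.
(ii): at (0,1,1) it gives 1, but F = 0 — eliminated.
(iii): at (0,0,0) it gives 0, but F = 1 — eliminated.
That leaves (iv). Evaluating it on every row reproduces the table of F exactly.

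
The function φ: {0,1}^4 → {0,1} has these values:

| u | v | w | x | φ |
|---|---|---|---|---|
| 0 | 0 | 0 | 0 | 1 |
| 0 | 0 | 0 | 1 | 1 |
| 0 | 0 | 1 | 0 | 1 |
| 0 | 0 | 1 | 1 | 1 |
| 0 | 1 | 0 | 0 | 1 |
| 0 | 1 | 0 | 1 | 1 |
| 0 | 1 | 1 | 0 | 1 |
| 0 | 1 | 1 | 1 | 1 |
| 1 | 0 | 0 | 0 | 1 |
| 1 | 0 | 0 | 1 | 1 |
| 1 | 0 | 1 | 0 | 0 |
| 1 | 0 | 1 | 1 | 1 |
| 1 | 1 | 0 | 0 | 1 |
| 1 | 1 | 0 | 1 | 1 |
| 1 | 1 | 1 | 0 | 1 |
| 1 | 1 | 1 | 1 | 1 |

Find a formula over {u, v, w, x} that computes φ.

Only row (1,0,1,0) gives 0. So φ is 1 everywhere except there — the complement of the minterm u·¬v·w·¬x.

φ(u, v, w, x) = ¬(((u ∧ ¬v) ∧ w) ∧ ¬x)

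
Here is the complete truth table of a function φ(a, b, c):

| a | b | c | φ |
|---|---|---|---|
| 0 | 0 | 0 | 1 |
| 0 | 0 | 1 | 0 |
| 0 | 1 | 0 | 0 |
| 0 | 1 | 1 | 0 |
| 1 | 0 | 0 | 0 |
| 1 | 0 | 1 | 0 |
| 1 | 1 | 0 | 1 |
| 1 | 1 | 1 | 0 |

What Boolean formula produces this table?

Collect the rows where φ=1 — (0,0,0), (1,1,0) — and write one minterm per row: ¬a·¬b·¬c, a·b·¬c. Their union (logical OR) reproduces the table exactly.

φ(a, b, c) = ((~a & ~b) & ~c) | ((a & b) & ~c)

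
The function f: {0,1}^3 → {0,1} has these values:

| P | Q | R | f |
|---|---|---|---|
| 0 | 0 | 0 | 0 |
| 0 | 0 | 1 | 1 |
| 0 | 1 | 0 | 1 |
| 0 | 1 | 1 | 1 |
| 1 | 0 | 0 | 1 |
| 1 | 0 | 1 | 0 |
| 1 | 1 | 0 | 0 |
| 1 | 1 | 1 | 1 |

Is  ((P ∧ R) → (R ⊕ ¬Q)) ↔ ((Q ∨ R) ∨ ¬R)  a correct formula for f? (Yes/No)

Check the formula against f row by row:
  P=0, Q=0, R=0: formula gives 1, but f = 0 ✗
Since they disagree at (0,0,0), the expression is not a correct formula for f.

No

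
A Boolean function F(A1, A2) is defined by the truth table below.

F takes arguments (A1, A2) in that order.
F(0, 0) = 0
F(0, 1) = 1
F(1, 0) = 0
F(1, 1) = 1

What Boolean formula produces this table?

F(A1, A2) = (¬A1 ∧ A2) ∨ (A1 ∧ A2)

The 1-rows are (0,1), (1,1). Each contributes one minterm — ¬A1·A2; A1·A2 — and their disjunction is a sum-of-products form of F.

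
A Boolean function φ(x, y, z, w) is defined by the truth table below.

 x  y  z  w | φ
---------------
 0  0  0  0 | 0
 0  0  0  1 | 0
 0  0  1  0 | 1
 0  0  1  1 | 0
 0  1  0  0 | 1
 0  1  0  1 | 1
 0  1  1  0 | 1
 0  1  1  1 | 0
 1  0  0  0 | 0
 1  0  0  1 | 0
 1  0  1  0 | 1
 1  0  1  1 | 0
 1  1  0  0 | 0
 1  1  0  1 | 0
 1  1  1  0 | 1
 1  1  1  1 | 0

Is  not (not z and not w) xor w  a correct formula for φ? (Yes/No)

Test each input against both φ and the formula:
  x=0, y=0, z=0, w=0: formula gives 0, φ = 0 ✓
  x=0, y=0, z=0, w=1: formula gives 0, φ = 0 ✓
  x=0, y=0, z=1, w=0: formula gives 1, φ = 1 ✓
  x=0, y=0, z=1, w=1: formula gives 0, φ = 0 ✓
  x=0, y=1, z=0, w=0: formula gives 0, but φ = 1 ✗
Since they disagree at (0,1,0,0), the expression is not a correct formula for φ.

No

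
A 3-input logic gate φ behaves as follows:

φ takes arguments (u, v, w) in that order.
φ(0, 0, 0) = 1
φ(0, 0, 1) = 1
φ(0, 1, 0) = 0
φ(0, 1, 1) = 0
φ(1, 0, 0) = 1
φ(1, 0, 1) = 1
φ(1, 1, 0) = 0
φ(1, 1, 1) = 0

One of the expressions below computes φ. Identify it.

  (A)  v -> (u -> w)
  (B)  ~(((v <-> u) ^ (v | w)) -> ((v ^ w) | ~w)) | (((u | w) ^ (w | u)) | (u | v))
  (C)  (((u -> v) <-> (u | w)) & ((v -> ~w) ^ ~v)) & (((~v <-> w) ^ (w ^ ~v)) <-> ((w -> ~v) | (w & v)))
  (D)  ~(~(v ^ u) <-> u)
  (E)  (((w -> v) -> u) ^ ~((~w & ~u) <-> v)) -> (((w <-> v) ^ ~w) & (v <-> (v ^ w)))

(A) fails at (0,1,0): the formula yields 1, φ is 0.
(B) fails at (0,0,0): the formula yields 0, φ is 1.
(C) fails at (0,0,0): the formula yields 0, φ is 1.
(E) fails at (0,0,0): the formula yields 0, φ is 1.
Only (D) survives; checking it on all 8 rows confirms it matches φ.

D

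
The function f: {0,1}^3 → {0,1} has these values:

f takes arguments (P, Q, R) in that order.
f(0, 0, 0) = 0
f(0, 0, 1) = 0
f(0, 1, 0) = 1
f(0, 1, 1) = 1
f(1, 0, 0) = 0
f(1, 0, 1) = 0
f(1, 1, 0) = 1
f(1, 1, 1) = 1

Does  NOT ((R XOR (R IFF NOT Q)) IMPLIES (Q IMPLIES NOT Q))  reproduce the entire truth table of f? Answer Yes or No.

Check the formula against f row by row:
  P=0, Q=0, R=0: formula gives 0, f = 0 ✓
  P=0, Q=0, R=1: formula gives 0, f = 0 ✓
  P=0, Q=1, R=0: formula gives 1, f = 1 ✓
  P=0, Q=1, R=1: formula gives 1, f = 1 ✓
  P=1, Q=0, R=0: formula gives 0, f = 0 ✓
  …and likewise for the remaining 3 rows.
No disagreement on any input; they are logically equivalent.

Yes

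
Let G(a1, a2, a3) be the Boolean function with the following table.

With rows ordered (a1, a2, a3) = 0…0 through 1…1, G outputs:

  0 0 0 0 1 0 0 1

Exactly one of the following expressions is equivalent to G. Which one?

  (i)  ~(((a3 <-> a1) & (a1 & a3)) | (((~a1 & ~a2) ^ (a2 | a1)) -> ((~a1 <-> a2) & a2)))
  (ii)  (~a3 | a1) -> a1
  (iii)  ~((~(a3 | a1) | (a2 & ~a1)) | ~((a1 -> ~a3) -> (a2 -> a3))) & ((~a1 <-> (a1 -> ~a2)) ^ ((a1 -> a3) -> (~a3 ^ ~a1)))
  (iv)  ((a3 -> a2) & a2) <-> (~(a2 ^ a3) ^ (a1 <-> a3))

(i) fails at (0,0,0): the formula yields 1, G is 0.
(ii) fails at (0,0,1): the formula yields 1, G is 0.
(iv) fails at (0,0,0): the formula yields 1, G is 0.
(iii) is the remaining candidate, and it agrees with G on all 8 inputs.

iii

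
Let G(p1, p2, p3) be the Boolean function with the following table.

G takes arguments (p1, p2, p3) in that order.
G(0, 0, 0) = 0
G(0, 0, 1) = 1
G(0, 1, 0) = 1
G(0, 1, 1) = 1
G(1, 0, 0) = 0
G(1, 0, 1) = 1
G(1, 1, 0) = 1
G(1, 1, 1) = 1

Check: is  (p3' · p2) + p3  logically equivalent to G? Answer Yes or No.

Test each input against both G and the formula:
  p1=0, p2=0, p3=0: formula gives 0, G = 0 ✓
  p1=0, p2=0, p3=1: formula gives 1, G = 1 ✓
  p1=0, p2=1, p3=0: formula gives 1, G = 1 ✓
  p1=0, p2=1, p3=1: formula gives 1, G = 1 ✓
  p1=1, p2=0, p3=0: formula gives 0, G = 0 ✓
  …and likewise for the remaining 3 rows.
No disagreement on any input; they are logically equivalent.

Yes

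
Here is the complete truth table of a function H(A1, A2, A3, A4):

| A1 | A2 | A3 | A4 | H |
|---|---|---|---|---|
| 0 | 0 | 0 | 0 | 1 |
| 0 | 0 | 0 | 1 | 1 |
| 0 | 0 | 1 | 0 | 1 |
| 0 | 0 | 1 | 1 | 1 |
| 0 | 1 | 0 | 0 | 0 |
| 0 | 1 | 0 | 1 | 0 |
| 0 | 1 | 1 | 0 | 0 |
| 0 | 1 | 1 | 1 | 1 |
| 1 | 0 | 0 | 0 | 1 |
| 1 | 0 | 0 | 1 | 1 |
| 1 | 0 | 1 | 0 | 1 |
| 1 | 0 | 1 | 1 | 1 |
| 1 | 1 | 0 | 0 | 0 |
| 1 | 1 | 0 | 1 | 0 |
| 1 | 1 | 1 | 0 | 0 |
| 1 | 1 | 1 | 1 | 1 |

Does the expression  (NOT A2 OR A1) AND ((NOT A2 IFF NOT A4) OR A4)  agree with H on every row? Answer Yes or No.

Check the formula against H row by row:
  A1=0, A2=0, A3=0, A4=0: formula gives 1, H = 1 ✓
  A1=0, A2=0, A3=0, A4=1: formula gives 1, H = 1 ✓
  A1=0, A2=0, A3=1, A4=0: formula gives 1, H = 1 ✓
  A1=0, A2=0, A3=1, A4=1: formula gives 1, H = 1 ✓
  …
  A1=0, A2=1, A3=1, A4=1: formula gives 0, but H = 1 ✗
Row (0,1,1,1) is a counterexample, so the formula is not equivalent to H.

No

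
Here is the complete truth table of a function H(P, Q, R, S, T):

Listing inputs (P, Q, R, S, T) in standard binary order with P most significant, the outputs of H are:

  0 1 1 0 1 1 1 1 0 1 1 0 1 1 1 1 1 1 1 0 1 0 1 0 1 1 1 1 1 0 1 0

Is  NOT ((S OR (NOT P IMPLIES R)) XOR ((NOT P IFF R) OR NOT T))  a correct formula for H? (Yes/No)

No

Check the formula against H row by row:
  P=0, Q=0, R=0, S=0, T=0: formula gives 0, H = 0 ✓
  P=0, Q=0, R=0, S=0, T=1: formula gives 1, H = 1 ✓
  P=0, Q=0, R=0, S=1, T=0: formula gives 1, H = 1 ✓
  P=0, Q=0, R=0, S=1, T=1: formula gives 0, H = 0 ✓
  …
  P=1, Q=0, R=0, S=1, T=1: formula gives 1, but H = 0 ✗
Row (1,0,0,1,1) is a counterexample, so the formula is not equivalent to H.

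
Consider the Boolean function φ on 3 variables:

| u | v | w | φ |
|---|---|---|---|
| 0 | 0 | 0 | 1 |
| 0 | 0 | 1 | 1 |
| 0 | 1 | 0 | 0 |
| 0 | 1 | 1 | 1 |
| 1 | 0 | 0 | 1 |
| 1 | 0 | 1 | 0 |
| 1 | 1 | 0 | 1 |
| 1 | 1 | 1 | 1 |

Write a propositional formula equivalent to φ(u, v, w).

φ(u, v, w) = not (((not u and v) and not w) or ((u and not v) and w))

There are just 2 zero rows: (0,1,0), (1,0,1). Their minterms are ¬u·v·¬w, u·¬v·w; the OR of those covers precisely the 0-outputs, and negating it yields φ.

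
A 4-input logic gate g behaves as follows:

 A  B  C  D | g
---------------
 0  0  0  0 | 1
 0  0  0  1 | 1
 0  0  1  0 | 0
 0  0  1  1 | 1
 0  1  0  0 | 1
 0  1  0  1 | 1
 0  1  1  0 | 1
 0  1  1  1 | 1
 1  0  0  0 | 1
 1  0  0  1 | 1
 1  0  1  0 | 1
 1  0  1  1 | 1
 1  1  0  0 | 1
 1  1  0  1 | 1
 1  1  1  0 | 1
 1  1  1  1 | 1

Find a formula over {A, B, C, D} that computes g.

g is 0 on exactly one input, (0,0,1,0), whose minterm is ¬A·¬B·C·¬D. So g is the negation of that single conjunction.

g(A, B, C, D) = ¬(((¬A ∧ ¬B) ∧ C) ∧ ¬D)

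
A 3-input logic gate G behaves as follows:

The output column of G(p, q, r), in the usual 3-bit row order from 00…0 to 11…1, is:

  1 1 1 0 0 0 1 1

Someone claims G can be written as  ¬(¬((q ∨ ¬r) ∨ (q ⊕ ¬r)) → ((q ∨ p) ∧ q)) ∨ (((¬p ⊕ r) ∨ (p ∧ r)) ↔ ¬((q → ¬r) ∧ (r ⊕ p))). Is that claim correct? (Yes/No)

No

Check the formula against G row by row:
  p=0, q=0, r=0: formula gives 1, G = 1 ✓
  p=0, q=0, r=1: formula gives 1, G = 1 ✓
  p=0, q=1, r=0: formula gives 1, G = 1 ✓
  p=0, q=1, r=1: formula gives 0, G = 0 ✓
  p=1, q=0, r=0: formula gives 1, but G = 0 ✗
A single disagreement suffices: at (1,0,0) they differ, so the formula does not compute G.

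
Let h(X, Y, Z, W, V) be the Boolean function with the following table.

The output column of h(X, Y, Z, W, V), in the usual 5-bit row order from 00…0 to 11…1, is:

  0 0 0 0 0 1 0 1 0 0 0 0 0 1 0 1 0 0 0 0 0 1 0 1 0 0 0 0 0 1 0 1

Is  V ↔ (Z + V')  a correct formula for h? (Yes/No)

Evaluate V ↔ (Z + V') on each row and compare to h:
  X=0, Y=0, Z=0, W=0, V=0: formula gives 0, h = 0 ✓
  X=0, Y=0, Z=0, W=0, V=1: formula gives 0, h = 0 ✓
  X=0, Y=0, Z=0, W=1, V=0: formula gives 0, h = 0 ✓
  X=0, Y=0, Z=0, W=1, V=1: formula gives 0, h = 0 ✓
  …and likewise for the remaining 28 rows.
No disagreement on any input; they are logically equivalent.

Yes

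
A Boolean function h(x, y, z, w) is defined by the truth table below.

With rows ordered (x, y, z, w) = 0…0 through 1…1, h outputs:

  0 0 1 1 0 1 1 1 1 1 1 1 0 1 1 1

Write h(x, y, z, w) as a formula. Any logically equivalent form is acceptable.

There are just 4 zero rows: (0,0,0,0), (0,0,0,1), (0,1,0,0), (1,1,0,0). Their minterms are ¬x·¬y·¬z·¬w, ¬x·¬y·¬z·w, ¬x·y·¬z·¬w, x·y·¬z·¬w; the OR of those covers precisely the 0-outputs, and negating it yields h.

h(x, y, z, w) = ((((((x' · y') · z') · w') + (((x' · y') · z') · w)) + (((x' · y) · z') · w')) + (((x · y) · z') · w'))'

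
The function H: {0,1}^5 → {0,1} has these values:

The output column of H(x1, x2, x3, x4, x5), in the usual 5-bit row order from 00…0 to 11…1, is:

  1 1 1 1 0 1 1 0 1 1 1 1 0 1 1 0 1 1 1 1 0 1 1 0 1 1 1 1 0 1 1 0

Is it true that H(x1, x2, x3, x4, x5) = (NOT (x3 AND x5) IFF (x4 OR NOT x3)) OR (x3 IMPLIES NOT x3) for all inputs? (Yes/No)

Test each input against both H and the formula:
  x1=0, x2=0, x3=0, x4=0, x5=0: formula gives 1, H = 1 ✓
  x1=0, x2=0, x3=0, x4=0, x5=1: formula gives 1, H = 1 ✓
  x1=0, x2=0, x3=0, x4=1, x5=0: formula gives 1, H = 1 ✓
  x1=0, x2=0, x3=0, x4=1, x5=1: formula gives 1, H = 1 ✓
  …and likewise for the remaining 28 rows.
Every row agrees, so the formula is equivalent.

Yes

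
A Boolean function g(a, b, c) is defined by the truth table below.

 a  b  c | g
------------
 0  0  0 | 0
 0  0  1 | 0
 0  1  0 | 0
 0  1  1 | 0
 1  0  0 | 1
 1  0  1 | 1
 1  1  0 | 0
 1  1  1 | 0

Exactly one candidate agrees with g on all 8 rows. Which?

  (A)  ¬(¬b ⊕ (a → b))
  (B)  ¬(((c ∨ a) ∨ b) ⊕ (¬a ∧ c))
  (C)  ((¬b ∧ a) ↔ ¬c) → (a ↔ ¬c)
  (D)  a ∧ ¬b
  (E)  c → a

D

(A): at (0,0,0) it gives 1, but g = 0 — eliminated.
(B): at (0,0,0) it gives 1, but g = 0 — eliminated.
(C): at (0,0,0) it gives 1, but g = 0 — eliminated.
(E): at (0,0,0) it gives 1, but g = 0 — eliminated.
Only (D) survives; checking it on all 8 rows confirms it matches g.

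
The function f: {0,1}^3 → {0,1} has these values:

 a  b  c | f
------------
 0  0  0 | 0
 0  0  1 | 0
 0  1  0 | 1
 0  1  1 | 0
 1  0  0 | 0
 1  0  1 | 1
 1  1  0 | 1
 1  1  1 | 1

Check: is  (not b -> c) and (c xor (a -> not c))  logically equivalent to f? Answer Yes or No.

Evaluate (not b -> c) and (c xor (a -> not c)) on each row and compare to f:
  a=0, b=0, c=0: formula gives 0, f = 0 ✓
  a=0, b=0, c=1: formula gives 0, f = 0 ✓
  a=0, b=1, c=0: formula gives 1, f = 1 ✓
  a=0, b=1, c=1: formula gives 0, f = 0 ✓
  a=1, b=0, c=0: formula gives 0, f = 0 ✓
  … (the remaining 3 rows also agree.)
No disagreement on any input; they are logically equivalent.

Yes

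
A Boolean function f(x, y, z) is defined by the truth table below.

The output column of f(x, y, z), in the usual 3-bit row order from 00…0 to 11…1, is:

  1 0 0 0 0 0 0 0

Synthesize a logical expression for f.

f(x, y, z) = NOT ((x OR y) OR z)

The output is 1 only when every input is 0 — NOR of all inputs.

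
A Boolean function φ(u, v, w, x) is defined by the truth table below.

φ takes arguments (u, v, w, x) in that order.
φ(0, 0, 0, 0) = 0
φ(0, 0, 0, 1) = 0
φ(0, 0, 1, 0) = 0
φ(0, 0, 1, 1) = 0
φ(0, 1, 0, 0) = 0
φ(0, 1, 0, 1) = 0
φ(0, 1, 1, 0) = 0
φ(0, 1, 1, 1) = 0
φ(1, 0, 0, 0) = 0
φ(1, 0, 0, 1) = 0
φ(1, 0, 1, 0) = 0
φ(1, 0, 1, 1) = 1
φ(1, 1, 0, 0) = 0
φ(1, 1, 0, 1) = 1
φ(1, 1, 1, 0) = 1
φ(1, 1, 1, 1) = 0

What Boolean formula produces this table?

The 1-rows are (1,0,1,1), (1,1,0,1), (1,1,1,0). Each contributes one minterm — u·¬v·w·x; u·v·¬w·x; u·v·w·¬x — and their disjunction is a sum-of-products form of φ.

φ(u, v, w, x) = ((((u AND NOT v) AND w) AND x) OR (((u AND v) AND NOT w) AND x)) OR (((u AND v) AND w) AND NOT x)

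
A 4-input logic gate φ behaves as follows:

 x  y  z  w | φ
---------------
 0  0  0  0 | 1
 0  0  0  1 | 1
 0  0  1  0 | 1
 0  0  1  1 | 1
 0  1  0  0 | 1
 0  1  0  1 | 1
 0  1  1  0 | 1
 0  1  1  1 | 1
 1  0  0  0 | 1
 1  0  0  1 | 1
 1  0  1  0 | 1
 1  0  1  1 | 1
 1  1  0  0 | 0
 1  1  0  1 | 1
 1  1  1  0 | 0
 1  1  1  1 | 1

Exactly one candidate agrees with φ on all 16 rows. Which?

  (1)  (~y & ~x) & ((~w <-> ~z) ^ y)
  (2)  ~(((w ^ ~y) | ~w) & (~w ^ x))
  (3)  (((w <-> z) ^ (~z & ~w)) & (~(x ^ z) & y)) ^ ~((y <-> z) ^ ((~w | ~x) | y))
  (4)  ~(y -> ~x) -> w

(1) disagrees with φ on (0,0,0,1) (formula → 0, table → 1); rule it out.
(2) disagrees with φ on (0,0,0,0) (formula → 0, table → 1); rule it out.
(3) disagrees with φ on (0,0,1,0) (formula → 0, table → 1); rule it out.
Only (4) survives; checking it on all 16 rows confirms it matches φ.

4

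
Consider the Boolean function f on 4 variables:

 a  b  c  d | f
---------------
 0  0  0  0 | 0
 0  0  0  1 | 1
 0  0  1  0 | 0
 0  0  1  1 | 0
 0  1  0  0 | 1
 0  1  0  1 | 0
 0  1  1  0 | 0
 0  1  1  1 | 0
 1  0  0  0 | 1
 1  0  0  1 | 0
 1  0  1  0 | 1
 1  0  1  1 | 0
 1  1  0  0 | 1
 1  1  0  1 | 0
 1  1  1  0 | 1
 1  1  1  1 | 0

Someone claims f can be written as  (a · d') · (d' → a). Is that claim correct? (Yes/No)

Check the formula against f row by row:
  a=0, b=0, c=0, d=0: formula gives 0, f = 0 ✓
  a=0, b=0, c=0, d=1: formula gives 0, but f = 1 ✗
Since they disagree at (0,0,0,1), the expression is not a correct formula for f.

No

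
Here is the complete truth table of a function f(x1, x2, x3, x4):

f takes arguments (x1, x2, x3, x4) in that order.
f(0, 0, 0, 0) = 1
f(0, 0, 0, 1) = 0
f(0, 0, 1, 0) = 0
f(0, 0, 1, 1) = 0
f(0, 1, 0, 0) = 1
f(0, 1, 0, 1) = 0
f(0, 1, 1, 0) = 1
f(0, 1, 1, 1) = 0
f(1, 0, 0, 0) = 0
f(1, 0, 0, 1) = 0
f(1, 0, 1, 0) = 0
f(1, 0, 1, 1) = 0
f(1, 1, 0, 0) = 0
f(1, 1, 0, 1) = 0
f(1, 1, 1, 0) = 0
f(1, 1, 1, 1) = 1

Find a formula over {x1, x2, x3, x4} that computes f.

f(x1, x2, x3, x4) = (((((x1' · x2') · x3') · x4') + (((x1' · x2) · x3') · x4')) + (((x1' · x2) · x3) · x4')) + (((x1 · x2) · x3) · x4)

Collect the rows where f=1 — (0,0,0,0), (0,1,0,0), (0,1,1,0), (1,1,1,1) — and write one minterm per row: ¬x1·¬x2·¬x3·¬x4, ¬x1·x2·¬x3·¬x4, ¬x1·x2·x3·¬x4, x1·x2·x3·x4. Their union (logical OR) reproduces the table exactly.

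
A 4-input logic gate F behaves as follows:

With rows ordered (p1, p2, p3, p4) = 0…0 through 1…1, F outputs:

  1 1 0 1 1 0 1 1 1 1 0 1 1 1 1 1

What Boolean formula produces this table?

F(p1, p2, p3, p4) = not (((((not p1 and not p2) and p3) and not p4) or (((not p1 and p2) and not p3) and p4)) or (((p1 and not p2) and p3) and not p4))

The 0-rows are (0,0,1,0), (0,1,0,1), (1,0,1,0). Take each as a conjunction (¬p1·¬p2·p3·¬p4, ¬p1·p2·¬p3·p4, p1·¬p2·p3·¬p4), form their disjunction, and complement — that gives a formula that is 1 everywhere F is.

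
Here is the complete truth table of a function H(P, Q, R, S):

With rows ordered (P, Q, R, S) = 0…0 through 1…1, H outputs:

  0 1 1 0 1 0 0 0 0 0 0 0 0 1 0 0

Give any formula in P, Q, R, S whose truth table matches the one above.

Collect the rows where H=1 — (0,0,0,1), (0,0,1,0), (0,1,0,0), (1,1,0,1) — and write one minterm per row: ¬P·¬Q·¬R·S, ¬P·¬Q·R·¬S, ¬P·Q·¬R·¬S, P·Q·¬R·S. Their union (logical OR) reproduces the table exactly.

H(P, Q, R, S) = (((((NOT P AND NOT Q) AND NOT R) AND S) OR (((NOT P AND NOT Q) AND R) AND NOT S)) OR (((NOT P AND Q) AND NOT R) AND NOT S)) OR (((P AND Q) AND NOT R) AND S)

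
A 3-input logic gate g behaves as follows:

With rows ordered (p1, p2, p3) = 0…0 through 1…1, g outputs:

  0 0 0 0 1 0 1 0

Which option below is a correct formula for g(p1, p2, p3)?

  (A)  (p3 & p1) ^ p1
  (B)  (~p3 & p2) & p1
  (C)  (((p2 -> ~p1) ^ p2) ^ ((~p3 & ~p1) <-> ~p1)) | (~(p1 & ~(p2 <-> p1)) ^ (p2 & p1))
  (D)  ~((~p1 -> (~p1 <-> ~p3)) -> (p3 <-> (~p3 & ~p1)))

(B) disagrees with g on (1,0,0) (formula → 0, table → 1); rule it out.
(C) disagrees with g on (0,0,0) (formula → 1, table → 0); rule it out.
(D) disagrees with g on (0,0,0) (formula → 1, table → 0); rule it out.
Only (A) survives; checking it on all 8 rows confirms it matches g.

A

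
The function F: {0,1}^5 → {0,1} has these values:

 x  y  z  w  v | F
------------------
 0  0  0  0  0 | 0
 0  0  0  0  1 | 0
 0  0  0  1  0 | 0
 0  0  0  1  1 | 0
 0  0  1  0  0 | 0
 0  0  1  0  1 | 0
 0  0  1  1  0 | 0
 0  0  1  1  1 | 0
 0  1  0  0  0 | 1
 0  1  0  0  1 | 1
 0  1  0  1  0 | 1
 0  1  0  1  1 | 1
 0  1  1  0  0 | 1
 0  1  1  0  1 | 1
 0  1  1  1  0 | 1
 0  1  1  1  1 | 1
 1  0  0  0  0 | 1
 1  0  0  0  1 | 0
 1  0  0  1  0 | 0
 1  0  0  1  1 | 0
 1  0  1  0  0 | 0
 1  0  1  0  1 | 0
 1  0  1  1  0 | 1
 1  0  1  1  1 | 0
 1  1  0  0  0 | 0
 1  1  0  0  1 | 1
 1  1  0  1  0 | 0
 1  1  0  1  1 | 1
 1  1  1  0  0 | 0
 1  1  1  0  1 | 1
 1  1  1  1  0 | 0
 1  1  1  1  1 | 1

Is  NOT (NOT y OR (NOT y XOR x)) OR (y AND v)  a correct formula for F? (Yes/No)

No

Test each input against both F and the formula:
  x=0, y=0, z=0, w=0, v=0: formula gives 0, F = 0 ✓
  x=0, y=0, z=0, w=0, v=1: formula gives 0, F = 0 ✓
  x=0, y=0, z=0, w=1, v=0: formula gives 0, F = 0 ✓
  x=0, y=0, z=0, w=1, v=1: formula gives 0, F = 0 ✓
  …
  x=1, y=0, z=0, w=0, v=0: formula gives 0, but F = 1 ✗
A single disagreement suffices: at (1,0,0,0,0) they differ, so the formula does not compute F.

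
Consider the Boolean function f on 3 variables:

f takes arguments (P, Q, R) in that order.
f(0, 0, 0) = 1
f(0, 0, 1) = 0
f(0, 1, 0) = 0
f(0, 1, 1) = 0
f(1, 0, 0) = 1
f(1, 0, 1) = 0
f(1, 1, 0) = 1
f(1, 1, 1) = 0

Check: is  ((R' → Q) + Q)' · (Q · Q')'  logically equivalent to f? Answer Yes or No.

No

Evaluate ((R' → Q) + Q)' · (Q · Q')' on each row and compare to f:
  P=0, Q=0, R=0: formula gives 1, f = 1 ✓
  P=0, Q=0, R=1: formula gives 0, f = 0 ✓
  P=0, Q=1, R=0: formula gives 0, f = 0 ✓
  P=0, Q=1, R=1: formula gives 0, f = 0 ✓
  P=1, Q=0, R=0: formula gives 1, f = 1 ✓
  …
  P=1, Q=1, R=0: formula gives 0, but f = 1 ✗
A single disagreement suffices: at (1,1,0) they differ, so the formula does not compute f.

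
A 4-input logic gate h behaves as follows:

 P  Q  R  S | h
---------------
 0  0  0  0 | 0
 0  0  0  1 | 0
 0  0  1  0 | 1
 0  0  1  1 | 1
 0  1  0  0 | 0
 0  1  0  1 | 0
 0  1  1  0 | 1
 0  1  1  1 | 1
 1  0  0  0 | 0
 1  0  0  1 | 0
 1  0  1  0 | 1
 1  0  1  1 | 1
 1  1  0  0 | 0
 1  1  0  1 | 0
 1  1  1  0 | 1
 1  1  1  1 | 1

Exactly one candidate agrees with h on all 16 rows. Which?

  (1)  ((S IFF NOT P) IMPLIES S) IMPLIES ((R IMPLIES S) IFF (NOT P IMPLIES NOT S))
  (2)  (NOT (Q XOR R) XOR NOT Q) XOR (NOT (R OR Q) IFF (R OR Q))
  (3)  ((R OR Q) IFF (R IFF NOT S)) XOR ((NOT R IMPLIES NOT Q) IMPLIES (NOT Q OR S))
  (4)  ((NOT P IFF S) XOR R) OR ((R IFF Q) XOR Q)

(1) disagrees with h on (0,0,0,0) (formula → 1, table → 0); rule it out.
(3) disagrees with h on (0,0,0,1) (formula → 1, table → 0); rule it out.
(4) disagrees with h on (0,0,0,0) (formula → 1, table → 0); rule it out.
(2) is the remaining candidate, and it agrees with h on all 16 inputs.

2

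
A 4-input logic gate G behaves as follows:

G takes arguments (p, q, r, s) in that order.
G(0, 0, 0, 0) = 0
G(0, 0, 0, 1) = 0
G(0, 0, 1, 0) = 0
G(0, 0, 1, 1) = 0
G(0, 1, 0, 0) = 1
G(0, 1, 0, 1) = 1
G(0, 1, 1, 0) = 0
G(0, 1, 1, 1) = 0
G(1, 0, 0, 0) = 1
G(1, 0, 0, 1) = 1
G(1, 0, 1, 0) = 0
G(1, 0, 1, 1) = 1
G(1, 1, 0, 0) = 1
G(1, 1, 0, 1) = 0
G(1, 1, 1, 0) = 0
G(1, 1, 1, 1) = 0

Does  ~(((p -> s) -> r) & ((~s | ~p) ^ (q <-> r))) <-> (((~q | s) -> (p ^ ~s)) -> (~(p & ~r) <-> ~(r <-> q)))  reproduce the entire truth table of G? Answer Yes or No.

No

Evaluate ~(((p -> s) -> r) & ((~s | ~p) ^ (q <-> r))) <-> (((~q | s) -> (p ^ ~s)) -> (~(p & ~r) <-> ~(r <-> q))) on each row and compare to G:
  p=0, q=0, r=0, s=0: formula gives 0, G = 0 ✓
  p=0, q=0, r=0, s=1: formula gives 1, but G = 0 ✗
Since they disagree at (0,0,0,1), the expression is not a correct formula for G.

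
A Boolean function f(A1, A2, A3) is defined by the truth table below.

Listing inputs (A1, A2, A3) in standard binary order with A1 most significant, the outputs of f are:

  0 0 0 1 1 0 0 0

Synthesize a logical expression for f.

f(A1, A2, A3) = ((not A1 and A2) and A3) or ((A1 and not A2) and not A3)

The 1-rows are (0,1,1), (1,0,0). Each contributes one minterm — ¬A1·A2·A3; A1·¬A2·¬A3 — and their disjunction is a sum-of-products form of f.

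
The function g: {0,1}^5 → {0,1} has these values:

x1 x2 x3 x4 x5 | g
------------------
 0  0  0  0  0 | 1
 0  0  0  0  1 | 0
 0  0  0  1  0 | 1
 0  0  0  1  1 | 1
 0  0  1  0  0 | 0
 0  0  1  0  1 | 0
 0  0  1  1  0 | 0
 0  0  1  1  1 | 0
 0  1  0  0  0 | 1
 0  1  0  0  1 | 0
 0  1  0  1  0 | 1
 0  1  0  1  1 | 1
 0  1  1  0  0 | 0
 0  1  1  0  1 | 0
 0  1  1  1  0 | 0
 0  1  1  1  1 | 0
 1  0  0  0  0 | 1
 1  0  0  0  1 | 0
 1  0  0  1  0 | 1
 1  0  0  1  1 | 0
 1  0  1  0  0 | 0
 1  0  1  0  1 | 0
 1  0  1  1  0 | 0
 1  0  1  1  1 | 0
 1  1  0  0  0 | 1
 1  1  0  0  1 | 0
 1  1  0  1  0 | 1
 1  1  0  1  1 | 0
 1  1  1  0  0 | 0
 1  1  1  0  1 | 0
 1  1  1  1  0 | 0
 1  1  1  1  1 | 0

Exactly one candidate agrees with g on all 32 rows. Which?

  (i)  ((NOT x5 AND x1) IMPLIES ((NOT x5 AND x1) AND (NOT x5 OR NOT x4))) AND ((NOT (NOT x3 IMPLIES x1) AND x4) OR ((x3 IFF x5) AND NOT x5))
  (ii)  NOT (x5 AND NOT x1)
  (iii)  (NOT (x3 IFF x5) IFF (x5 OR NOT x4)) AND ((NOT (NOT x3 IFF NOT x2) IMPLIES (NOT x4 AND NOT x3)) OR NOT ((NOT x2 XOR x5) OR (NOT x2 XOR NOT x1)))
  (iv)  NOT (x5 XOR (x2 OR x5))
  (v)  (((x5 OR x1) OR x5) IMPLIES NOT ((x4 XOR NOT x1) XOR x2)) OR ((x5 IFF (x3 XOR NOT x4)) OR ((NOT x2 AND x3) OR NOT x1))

(ii) fails at (0,0,0,1,1): the formula yields 0, g is 1.
(iii) fails at (0,0,0,0,0): the formula yields 0, g is 1.
(iv) fails at (0,0,0,0,1): the formula yields 1, g is 0.
(v) fails at (0,0,0,0,1): the formula yields 1, g is 0.
Only (i) survives; checking it on all 32 rows confirms it matches g.

i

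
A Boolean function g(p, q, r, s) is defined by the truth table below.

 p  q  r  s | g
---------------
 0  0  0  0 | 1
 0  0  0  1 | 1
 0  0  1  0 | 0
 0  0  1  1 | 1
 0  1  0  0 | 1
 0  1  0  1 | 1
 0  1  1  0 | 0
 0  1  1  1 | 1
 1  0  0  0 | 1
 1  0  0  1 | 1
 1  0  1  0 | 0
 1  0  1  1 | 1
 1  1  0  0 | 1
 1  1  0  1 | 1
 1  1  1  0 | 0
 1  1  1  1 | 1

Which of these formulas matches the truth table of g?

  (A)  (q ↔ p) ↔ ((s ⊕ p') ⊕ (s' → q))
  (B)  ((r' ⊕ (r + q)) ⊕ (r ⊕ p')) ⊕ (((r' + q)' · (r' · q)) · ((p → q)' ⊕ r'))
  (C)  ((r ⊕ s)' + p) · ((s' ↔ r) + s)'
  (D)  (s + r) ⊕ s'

(A) disagrees with g on (0,0,1,0) (formula → 1, table → 0); rule it out.
(B) disagrees with g on (0,0,0,0) (formula → 0, table → 1); rule it out.
(C) disagrees with g on (0,0,0,1) (formula → 0, table → 1); rule it out.
That leaves (D). Evaluating it on every row reproduces the table of g exactly.

D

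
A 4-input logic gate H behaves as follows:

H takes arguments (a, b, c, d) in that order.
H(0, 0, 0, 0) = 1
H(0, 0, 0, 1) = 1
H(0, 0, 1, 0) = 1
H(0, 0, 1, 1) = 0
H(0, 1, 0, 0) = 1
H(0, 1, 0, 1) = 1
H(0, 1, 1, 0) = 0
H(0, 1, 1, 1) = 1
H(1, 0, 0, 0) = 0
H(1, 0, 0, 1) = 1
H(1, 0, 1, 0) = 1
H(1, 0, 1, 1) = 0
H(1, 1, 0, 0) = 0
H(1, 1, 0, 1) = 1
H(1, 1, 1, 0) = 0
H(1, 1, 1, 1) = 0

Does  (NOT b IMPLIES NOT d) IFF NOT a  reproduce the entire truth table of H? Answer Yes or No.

No

Test each input against both H and the formula:
  a=0, b=0, c=0, d=0: formula gives 1, H = 1 ✓
  a=0, b=0, c=0, d=1: formula gives 0, but H = 1 ✗
A single disagreement suffices: at (0,0,0,1) they differ, so the formula does not compute H.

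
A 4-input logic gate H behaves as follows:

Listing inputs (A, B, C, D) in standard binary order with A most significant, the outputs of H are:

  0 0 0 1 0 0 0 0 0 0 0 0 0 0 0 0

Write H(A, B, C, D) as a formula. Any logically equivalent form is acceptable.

H(A, B, C, D) = ((~A & ~B) & C) & D

H is 1 on exactly one input, (0,0,1,1), whose minterm is ¬A·¬B·C·D. So H is just that conjunction.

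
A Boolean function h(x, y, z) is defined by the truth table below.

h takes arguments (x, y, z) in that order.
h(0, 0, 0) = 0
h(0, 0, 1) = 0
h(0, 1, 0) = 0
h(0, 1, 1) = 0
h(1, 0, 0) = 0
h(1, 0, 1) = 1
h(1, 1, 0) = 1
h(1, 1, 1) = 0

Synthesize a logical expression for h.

The 1-rows are (1,0,1), (1,1,0). Each contributes one minterm — x·¬y·z; x·y·¬z — and their disjunction is a sum-of-products form of h.

h(x, y, z) = ((x & ~y) & z) | ((x & y) & ~z)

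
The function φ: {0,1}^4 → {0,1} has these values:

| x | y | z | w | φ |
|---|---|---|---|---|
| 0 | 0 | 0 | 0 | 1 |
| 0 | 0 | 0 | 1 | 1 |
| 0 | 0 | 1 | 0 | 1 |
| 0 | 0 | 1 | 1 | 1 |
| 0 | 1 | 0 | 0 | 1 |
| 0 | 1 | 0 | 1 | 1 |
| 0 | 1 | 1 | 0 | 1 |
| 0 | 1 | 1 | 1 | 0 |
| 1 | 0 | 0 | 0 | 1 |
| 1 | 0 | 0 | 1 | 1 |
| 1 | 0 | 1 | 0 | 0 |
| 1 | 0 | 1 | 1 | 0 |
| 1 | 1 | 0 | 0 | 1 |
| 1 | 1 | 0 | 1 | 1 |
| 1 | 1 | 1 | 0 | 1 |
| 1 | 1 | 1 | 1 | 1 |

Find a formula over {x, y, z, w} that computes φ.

φ is 0 on only 3 rows — (0,1,1,1), (1,0,1,0), (1,0,1,1). Writing each as a minterm (¬x·y·z·w, x·¬y·z·¬w, x·¬y·z·w) and OR-ing them characterizes exactly where φ=0, so φ is the negation of that disjunction.

φ(x, y, z, w) = NOT (((((NOT x AND y) AND z) AND w) OR (((x AND NOT y) AND z) AND NOT w)) OR (((x AND NOT y) AND z) AND w))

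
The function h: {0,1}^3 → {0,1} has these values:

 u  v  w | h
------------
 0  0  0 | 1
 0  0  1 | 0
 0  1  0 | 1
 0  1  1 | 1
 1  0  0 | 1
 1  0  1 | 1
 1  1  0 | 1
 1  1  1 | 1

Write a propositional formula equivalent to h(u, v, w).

h(u, v, w) = ~((~u & ~v) & w)

h is 0 on exactly one input, (0,0,1), whose minterm is ¬u·¬v·w. So h is the negation of that single conjunction.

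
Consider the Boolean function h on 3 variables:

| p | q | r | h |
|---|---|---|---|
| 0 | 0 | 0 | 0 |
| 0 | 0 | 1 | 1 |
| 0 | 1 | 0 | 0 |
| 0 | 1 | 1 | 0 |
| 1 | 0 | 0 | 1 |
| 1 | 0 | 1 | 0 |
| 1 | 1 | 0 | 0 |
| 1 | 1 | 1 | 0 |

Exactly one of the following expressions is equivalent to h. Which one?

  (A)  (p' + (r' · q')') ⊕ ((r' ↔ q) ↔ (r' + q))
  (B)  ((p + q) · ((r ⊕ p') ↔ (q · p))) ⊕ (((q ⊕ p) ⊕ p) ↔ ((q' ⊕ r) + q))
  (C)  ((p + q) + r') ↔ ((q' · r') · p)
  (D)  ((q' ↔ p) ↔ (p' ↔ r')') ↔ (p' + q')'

C

(A): at (0,0,0) it gives 1, but h = 0 — eliminated.
(B): at (0,1,0) it gives 1, but h = 0 — eliminated.
(D): at (0,1,0) it gives 1, but h = 0 — eliminated.
Only (C) survives; checking it on all 8 rows confirms it matches h.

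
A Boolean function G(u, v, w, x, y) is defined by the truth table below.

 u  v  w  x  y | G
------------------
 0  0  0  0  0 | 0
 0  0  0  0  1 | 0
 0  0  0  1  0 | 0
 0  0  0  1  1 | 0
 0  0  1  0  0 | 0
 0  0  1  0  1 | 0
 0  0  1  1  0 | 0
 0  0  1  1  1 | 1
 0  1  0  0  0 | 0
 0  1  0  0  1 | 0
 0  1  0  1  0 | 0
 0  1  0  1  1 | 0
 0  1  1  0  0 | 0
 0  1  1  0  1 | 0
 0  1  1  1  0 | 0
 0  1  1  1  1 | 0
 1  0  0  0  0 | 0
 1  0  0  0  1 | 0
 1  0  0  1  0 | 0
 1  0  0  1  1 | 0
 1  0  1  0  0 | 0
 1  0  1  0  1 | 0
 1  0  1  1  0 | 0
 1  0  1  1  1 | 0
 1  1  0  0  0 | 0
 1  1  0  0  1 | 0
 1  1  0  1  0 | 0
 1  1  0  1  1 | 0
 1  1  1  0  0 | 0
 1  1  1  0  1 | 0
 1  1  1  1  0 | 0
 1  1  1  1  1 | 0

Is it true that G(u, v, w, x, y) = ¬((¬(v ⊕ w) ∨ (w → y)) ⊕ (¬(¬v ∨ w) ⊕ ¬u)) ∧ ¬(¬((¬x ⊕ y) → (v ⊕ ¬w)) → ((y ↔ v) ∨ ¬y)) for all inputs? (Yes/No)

Test each input against both G and the formula:
  u=0, v=0, w=0, x=0, y=0: formula gives 0, G = 0 ✓
  u=0, v=0, w=0, x=0, y=1: formula gives 0, G = 0 ✓
  u=0, v=0, w=0, x=1, y=0: formula gives 0, G = 0 ✓
  u=0, v=0, w=0, x=1, y=1: formula gives 0, G = 0 ✓
  …and likewise for the remaining 28 rows.
All 32 rows match — the expression computes G exactly.

Yes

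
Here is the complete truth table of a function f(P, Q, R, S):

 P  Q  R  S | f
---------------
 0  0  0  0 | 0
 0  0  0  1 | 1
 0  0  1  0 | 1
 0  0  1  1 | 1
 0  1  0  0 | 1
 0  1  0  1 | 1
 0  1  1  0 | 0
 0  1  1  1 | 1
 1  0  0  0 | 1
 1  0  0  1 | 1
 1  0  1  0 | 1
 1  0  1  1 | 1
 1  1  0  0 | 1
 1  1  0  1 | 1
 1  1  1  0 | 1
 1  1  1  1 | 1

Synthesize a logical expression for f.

There are just 2 zero rows: (0,0,0,0), (0,1,1,0). Their minterms are ¬P·¬Q·¬R·¬S, ¬P·Q·R·¬S; the OR of those covers precisely the 0-outputs, and negating it yields f.

f(P, Q, R, S) = not ((((not P and not Q) and not R) and not S) or (((not P and Q) and R) and not S))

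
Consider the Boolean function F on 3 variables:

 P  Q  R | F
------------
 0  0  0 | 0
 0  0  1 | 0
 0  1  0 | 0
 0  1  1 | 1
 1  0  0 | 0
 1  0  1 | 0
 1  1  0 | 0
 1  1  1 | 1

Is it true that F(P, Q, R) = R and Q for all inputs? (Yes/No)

Yes

Evaluate R and Q on each row and compare to F:
  P=0, Q=0, R=0: formula gives 0, F = 0 ✓
  P=0, Q=0, R=1: formula gives 0, F = 0 ✓
  P=0, Q=1, R=0: formula gives 0, F = 0 ✓
  P=0, Q=1, R=1: formula gives 1, F = 1 ✓
  P=1, Q=0, R=0: formula gives 0, F = 0 ✓
  … (the remaining 3 rows also agree.)
All 8 rows match — the expression computes F exactly.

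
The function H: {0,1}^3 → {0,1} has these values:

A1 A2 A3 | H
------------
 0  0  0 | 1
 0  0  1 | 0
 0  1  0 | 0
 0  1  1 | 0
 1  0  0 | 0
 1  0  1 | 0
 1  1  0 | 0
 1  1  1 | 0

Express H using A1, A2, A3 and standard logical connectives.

H(A1, A2, A3) = not ((A1 or A2) or A3)

The output is 1 only when every input is 0 — NOR of all inputs.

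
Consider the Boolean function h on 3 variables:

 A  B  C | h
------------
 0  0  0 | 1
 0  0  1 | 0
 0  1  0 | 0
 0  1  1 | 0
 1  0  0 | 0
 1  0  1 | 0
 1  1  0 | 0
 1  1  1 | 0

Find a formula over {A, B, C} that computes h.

h(A, B, C) = (A' · B') · C'

h is 1 on exactly one input, (0,0,0), whose minterm is ¬A·¬B·¬C. So h is just that conjunction.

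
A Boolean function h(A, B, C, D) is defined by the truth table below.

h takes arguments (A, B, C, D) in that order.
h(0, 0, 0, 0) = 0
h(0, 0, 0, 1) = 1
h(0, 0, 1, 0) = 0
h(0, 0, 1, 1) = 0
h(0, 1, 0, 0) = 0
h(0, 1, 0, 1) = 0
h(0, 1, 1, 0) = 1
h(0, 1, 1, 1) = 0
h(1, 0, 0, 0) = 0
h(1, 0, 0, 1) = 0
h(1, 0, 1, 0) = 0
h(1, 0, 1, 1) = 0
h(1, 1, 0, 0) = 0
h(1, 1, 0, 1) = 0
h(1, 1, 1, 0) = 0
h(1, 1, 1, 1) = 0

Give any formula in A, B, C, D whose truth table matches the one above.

h=1 on 2 inputs: (0,0,0,1), (0,1,1,0). Reading each as a conjunction of literals (¬A·¬B·¬C·D, ¬A·B·C·¬D) and taking the OR gives the canonical DNF.

h(A, B, C, D) = (((not A and not B) and not C) and D) or (((not A and B) and C) and not D)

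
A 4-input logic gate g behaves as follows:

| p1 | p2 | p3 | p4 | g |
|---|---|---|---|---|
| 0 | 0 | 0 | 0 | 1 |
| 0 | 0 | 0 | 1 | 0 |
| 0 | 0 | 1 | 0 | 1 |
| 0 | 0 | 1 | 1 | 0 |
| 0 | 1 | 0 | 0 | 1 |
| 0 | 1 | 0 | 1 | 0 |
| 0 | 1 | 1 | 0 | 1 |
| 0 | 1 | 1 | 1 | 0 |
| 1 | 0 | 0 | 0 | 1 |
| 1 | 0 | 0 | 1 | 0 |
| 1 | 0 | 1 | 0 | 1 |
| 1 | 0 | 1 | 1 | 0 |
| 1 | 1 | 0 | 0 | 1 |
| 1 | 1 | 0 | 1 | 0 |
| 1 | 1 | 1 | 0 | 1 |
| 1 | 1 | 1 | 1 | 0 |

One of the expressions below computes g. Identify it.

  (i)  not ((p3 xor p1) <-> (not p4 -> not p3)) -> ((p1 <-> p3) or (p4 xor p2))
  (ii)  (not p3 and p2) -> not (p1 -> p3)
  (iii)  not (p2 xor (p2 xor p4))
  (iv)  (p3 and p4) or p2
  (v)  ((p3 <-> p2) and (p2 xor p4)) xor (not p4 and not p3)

(i) fails at (0,0,0,1): the formula yields 1, g is 0.
(ii) fails at (0,0,0,1): the formula yields 1, g is 0.
(iv) fails at (0,0,0,0): the formula yields 0, g is 1.
(v) fails at (0,0,0,1): the formula yields 1, g is 0.
Only (iii) survives; checking it on all 16 rows confirms it matches g.

iii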